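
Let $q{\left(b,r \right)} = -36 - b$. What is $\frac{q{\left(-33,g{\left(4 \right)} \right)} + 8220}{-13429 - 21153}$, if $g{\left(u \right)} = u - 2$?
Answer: $- \frac{8217}{34582} \approx -0.23761$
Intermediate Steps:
$g{\left(u \right)} = -2 + u$ ($g{\left(u \right)} = u - 2 = -2 + u$)
$\frac{q{\left(-33,g{\left(4 \right)} \right)} + 8220}{-13429 - 21153} = \frac{\left(-36 - -33\right) + 8220}{-13429 - 21153} = \frac{\left(-36 + 33\right) + 8220}{-34582} = \left(-3 + 8220\right) \left(- \frac{1}{34582}\right) = 8217 \left(- \frac{1}{34582}\right) = - \frac{8217}{34582}$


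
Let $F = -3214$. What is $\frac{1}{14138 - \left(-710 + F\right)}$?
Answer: $\frac{1}{18062} \approx 5.5365 \cdot 10^{-5}$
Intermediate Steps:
$\frac{1}{14138 - \left(-710 + F\right)} = \frac{1}{14138 + \left(710 - -3214\right)} = \frac{1}{14138 + \left(710 + 3214\right)} = \frac{1}{14138 + 3924} = \frac{1}{18062}$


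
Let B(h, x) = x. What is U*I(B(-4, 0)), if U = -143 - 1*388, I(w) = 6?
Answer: -3186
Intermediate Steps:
U = -531 (U = -143 - 388 = -531)
U*I(B(-4, 0)) = -531*6 = -3186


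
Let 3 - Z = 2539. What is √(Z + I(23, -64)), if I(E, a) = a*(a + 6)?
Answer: 14*√6 ≈ 34.293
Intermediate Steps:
I(E, a) = a*(6 + a)
Z = -2536 (Z = 3 - 1*2539 = 3 - 2539 = -2536)
√(Z + I(23, -64)) = √(-2536 - 64*(6 - 64)) = √(-2536 - 64*(-58)) = √(-2536 + 3712) = √1176 = 14*√6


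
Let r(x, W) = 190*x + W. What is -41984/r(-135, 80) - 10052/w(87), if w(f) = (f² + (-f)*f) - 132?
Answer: 32821441/421905 ≈ 77.793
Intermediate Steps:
w(f) = -132 (w(f) = (f² - f²) - 132 = 0 - 132 = -132)
r(x, W) = W + 190*x
-41984/r(-135, 80) - 10052/w(87) = -41984/(80 + 190*(-135)) - 10052/(-132) = -41984/(80 - 25650) - 10052*(-1/132) = -41984/(-25570) + 2513/33 = -41984*(-1/25570) + 2513/33 = 20992/12785 + 2513/33 = 32821441/421905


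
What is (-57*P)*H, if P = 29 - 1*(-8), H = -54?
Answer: 113886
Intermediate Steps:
P = 37 (P = 29 + 8 = 37)
(-57*P)*H = -57*37*(-54) = -2109*(-54) = 113886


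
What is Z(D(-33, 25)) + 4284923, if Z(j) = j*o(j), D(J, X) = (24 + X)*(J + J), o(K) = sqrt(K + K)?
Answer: 4284923 - 45276*I*sqrt(33) ≈ 4.2849e+6 - 2.6009e+5*I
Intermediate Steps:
o(K) = sqrt(2)*sqrt(K) (o(K) = sqrt(2*K) = sqrt(2)*sqrt(K))
D(J, X) = 2*J*(24 + X) (D(J, X) = (24 + X)*(2*J) = 2*J*(24 + X))
Z(j) = sqrt(2)*j**(3/2) (Z(j) = j*(sqrt(2)*sqrt(j)) = sqrt(2)*j**(3/2))
Z(D(-33, 25)) + 4284923 = sqrt(2)*(2*(-33)*(24 + 25))**(3/2) + 4284923 = sqrt(2)*(2*(-33)*49)**(3/2) + 4284923 = sqrt(2)*(-3234)**(3/2) + 4284923 = sqrt(2)*(-22638*I*sqrt(66)) + 4284923 = -45276*I*sqrt(33) + 4284923 = 4284923 - 45276*I*sqrt(33)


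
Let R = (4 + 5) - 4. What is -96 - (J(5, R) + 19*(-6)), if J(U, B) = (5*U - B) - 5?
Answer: 3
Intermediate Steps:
R = 5 (R = 9 - 4 = 5)
J(U, B) = -5 - B + 5*U (J(U, B) = (-B + 5*U) - 5 = -5 - B + 5*U)
-96 - (J(5, R) + 19*(-6)) = -96 - ((-5 - 1*5 + 5*5) + 19*(-6)) = -96 - ((-5 - 5 + 25) - 114) = -96 - (15 - 114) = -96 - 1*(-99) = -96 + 99 = 3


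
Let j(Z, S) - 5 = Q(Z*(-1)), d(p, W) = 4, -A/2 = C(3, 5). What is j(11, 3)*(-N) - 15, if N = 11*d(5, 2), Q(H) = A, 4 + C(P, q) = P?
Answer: -323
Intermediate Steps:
C(P, q) = -4 + P
A = 2 (A = -2*(-4 + 3) = -2*(-1) = 2)
Q(H) = 2
N = 44 (N = 11*4 = 44)
j(Z, S) = 7 (j(Z, S) = 5 + 2 = 7)
j(11, 3)*(-N) - 15 = 7*(-1*44) - 15 = 7*(-44) - 15 = -308 - 15 = -323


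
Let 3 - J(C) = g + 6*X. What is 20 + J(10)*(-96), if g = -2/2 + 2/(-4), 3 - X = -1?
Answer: 1892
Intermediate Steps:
X = 4 (X = 3 - 1*(-1) = 3 + 1 = 4)
g = -3/2 (g = -2*1/2 + 2*(-1/4) = -1 - 1/2 = -3/2 ≈ -1.5000)
J(C) = -39/2 (J(C) = 3 - (-3/2 + 6*4) = 3 - (-3/2 + 24) = 3 - 1*45/2 = 3 - 45/2 = -39/2)
20 + J(10)*(-96) = 20 - 39/2*(-96) = 20 + 1872 = 1892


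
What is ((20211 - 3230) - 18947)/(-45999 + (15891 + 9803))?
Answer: 1966/20305 ≈ 0.096823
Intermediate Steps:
((20211 - 3230) - 18947)/(-45999 + (15891 + 9803)) = (16981 - 18947)/(-45999 + 25694) = -1966/(-20305) = -1966*(-1/20305) = 1966/20305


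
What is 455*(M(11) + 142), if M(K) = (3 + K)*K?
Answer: 134680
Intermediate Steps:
M(K) = K*(3 + K)
455*(M(11) + 142) = 455*(11*(3 + 11) + 142) = 455*(11*14 + 142) = 455*(154 + 142) = 455*296 = 134680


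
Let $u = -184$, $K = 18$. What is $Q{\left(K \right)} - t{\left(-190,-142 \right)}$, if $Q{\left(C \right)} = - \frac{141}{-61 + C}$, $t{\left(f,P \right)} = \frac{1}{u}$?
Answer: $\frac{25987}{7912} \approx 3.2845$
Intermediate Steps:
$t{\left(f,P \right)} = - \frac{1}{184}$ ($t{\left(f,P \right)} = \frac{1}{-184} = - \frac{1}{184}$)
$Q{\left(K \right)} - t{\left(-190,-142 \right)} = - \frac{141}{-61 + 18} - - \frac{1}{184} = - \frac{141}{-43} + \frac{1}{184} = \left(-141\right) \left(- \frac{1}{43}\right) + \frac{1}{184} = \frac{141}{43} + \frac{1}{184} = \frac{25987}{7912}$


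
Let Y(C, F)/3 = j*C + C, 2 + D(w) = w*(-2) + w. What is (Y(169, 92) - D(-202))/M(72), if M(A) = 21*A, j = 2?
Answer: 1321/1512 ≈ 0.87368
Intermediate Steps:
D(w) = -2 - w (D(w) = -2 + (w*(-2) + w) = -2 + (-2*w + w) = -2 - w)
Y(C, F) = 9*C (Y(C, F) = 3*(2*C + C) = 3*(3*C) = 9*C)
(Y(169, 92) - D(-202))/M(72) = (9*169 - (-2 - 1*(-202)))/((21*72)) = (1521 - (-2 + 202))/1512 = (1521 - 1*200)*(1/1512) = (1521 - 200)*(1/1512) = 1321*(1/1512) = 1321/1512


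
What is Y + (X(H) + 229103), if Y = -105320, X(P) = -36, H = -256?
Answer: 123747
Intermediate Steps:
Y + (X(H) + 229103) = -105320 + (-36 + 229103) = -105320 + 229067 = 123747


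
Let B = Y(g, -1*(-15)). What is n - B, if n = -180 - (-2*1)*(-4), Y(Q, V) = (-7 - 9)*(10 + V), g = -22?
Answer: 212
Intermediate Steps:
Y(Q, V) = -160 - 16*V (Y(Q, V) = -16*(10 + V) = -160 - 16*V)
n = -188 (n = -180 - (-2)*(-4) = -180 - 1*8 = -180 - 8 = -188)
B = -400 (B = -160 - (-16)*(-15) = -160 - 16*15 = -160 - 240 = -400)
n - B = -188 - 1*(-400) = -188 + 400 = 212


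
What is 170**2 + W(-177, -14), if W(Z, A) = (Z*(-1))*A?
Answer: 26422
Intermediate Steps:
W(Z, A) = -A*Z (W(Z, A) = (-Z)*A = -A*Z)
170**2 + W(-177, -14) = 170**2 - 1*(-14)*(-177) = 28900 - 2478 = 26422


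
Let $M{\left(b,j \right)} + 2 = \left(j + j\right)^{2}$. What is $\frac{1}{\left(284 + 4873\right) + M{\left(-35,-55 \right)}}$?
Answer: $\frac{1}{17255} \approx 5.7954 \cdot 10^{-5}$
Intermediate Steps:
$M{\left(b,j \right)} = -2 + 4 j^{2}$ ($M{\left(b,j \right)} = -2 + \left(j + j\right)^{2} = -2 + \left(2 j\right)^{2} = -2 + 4 j^{2}$)
$\frac{1}{\left(284 + 4873\right) + M{\left(-35,-55 \right)}} = \frac{1}{\left(284 + 4873\right) - \left(2 - 4 \left(-55\right)^{2}\right)} = \frac{1}{5157 + \left(-2 + 4 \cdot 3025\right)} = \frac{1}{5157 + \left(-2 + 12100\right)} = \frac{1}{5157 + 12098} = \frac{1}{17255}$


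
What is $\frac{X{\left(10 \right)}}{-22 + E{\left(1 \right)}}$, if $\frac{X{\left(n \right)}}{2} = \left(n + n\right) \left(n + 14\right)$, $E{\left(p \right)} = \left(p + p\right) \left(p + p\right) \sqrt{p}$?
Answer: $- \frac{160}{3} \approx -53.333$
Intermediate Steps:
$E{\left(p \right)} = 4 p^{\frac{5}{2}}$ ($E{\left(p \right)} = 2 p 2 p \sqrt{p} = 4 p^{2} \sqrt{p} = 4 p^{\frac{5}{2}}$)
$X{\left(n \right)} = 4 n \left(14 + n\right)$ ($X{\left(n \right)} = 2 \left(n + n\right) \left(n + 14\right) = 2 \cdot 2 n \left(14 + n\right) = 4 n \left(14 + n\right)$)
$\frac{X{\left(10 \right)}}{-22 + E{\left(1 \right)}} = \frac{4 \cdot 10 \left(14 + 10\right)}{-22 + 4 \cdot 1^{\frac{5}{2}}} = \frac{4 \cdot 10 \cdot 24}{-22 + 4 \cdot 1} = \frac{1}{-22 + 4} \cdot 960 = \frac{1}{-18} \cdot 960 = \left(- \frac{1}{18}\right) 960 = - \frac{160}{3}$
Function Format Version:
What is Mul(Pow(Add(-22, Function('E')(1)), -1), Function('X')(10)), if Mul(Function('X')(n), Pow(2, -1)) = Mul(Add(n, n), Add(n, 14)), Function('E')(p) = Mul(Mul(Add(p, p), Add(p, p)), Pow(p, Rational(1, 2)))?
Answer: Rational(-160, 3) ≈ -53.333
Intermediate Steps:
Function('E')(p) = Mul(4, Pow(p, Rational(5, 2))) (Function('E')(p) = Mul(Mul(Mul(2, p), Mul(2, p)), Pow(p, Rational(1, 2))) = Mul(Mul(4, Pow(p, 2)), Pow(p, Rational(1, 2))) = Mul(4, Pow(p, Rational(5, 2))))
Function('X')(n) = Mul(4, n, Add(14, n)) (Function('X')(n) = Mul(2, Mul(Add(n, n), Add(n, 14))) = Mul(2, Mul(Mul(2, n), Add(14, n))) = Mul(2, Mul(2, n, Add(14, n))) = Mul(4, n, Add(14, n)))
Mul(Pow(Add(-22, Function('E')(1)), -1), Function('X')(10)) = Mul(Pow(Add(-22, Mul(4, Pow(1, Rational(5, 2)))), -1), Mul(4, 10, Add(14, 10))) = Mul(Pow(Add(-22, Mul(4, 1)), -1), Mul(4, 10, 24)) = Mul(Pow(Add(-22, 4), -1), 960) = Mul(Pow(-18, -1), 960) = Mul(Rational(-1, 18), 960) = Rational(-160, 3)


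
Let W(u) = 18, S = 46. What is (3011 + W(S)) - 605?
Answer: 2424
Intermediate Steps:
(3011 + W(S)) - 605 = (3011 + 18) - 605 = 3029 - 605 = 2424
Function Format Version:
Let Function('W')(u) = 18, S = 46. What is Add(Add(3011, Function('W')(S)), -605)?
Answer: 2424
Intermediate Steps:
Add(Add(3011, Function('W')(S)), -605) = Add(Add(3011, 18), -605) = Add(3029, -605) = 2424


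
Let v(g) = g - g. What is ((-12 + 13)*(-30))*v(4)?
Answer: 0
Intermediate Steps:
v(g) = 0
((-12 + 13)*(-30))*v(4) = ((-12 + 13)*(-30))*0 = (1*(-30))*0 = -30*0 = 0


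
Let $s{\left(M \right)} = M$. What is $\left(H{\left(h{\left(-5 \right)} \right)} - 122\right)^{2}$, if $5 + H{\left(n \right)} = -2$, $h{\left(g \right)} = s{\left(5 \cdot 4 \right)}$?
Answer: $16641$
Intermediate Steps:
$h{\left(g \right)} = 20$ ($h{\left(g \right)} = 5 \cdot 4 = 20$)
$H{\left(n \right)} = -7$ ($H{\left(n \right)} = -5 - 2 = -7$)
$\left(H{\left(h{\left(-5 \right)} \right)} - 122\right)^{2} = \left(-7 - 122\right)^{2} = \left(-129\right)^{2} = 16641$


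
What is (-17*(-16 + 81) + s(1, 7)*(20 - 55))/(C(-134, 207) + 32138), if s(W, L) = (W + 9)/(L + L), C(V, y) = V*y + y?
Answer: -1130/4607 ≈ -0.24528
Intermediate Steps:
C(V, y) = y + V*y
s(W, L) = (9 + W)/(2*L) (s(W, L) = (9 + W)/((2*L)) = (9 + W)*(1/(2*L)) = (9 + W)/(2*L))
(-17*(-16 + 81) + s(1, 7)*(20 - 55))/(C(-134, 207) + 32138) = (-17*(-16 + 81) + ((½)*(9 + 1)/7)*(20 - 55))/(207*(1 - 134) + 32138) = (-17*65 + ((½)*(⅐)*10)*(-35))/(207*(-133) + 32138) = (-1105 + (5/7)*(-35))/(-27531 + 32138) = (-1105 - 25)/4607 = -1130*1/4607 = -1130/4607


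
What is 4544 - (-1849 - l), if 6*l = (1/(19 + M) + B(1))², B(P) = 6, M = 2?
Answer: 16932007/2646 ≈ 6399.1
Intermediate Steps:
l = 16129/2646 (l = (1/(19 + 2) + 6)²/6 = (1/21 + 6)²/6 = (127/21)²/6 = (⅙)*(16129/441) = 16129/2646 ≈ 6.0956)
4544 - (-1849 - l) = 4544 - (-1849 - 1*16129/2646) = 4544 - (-1849 - 16129/2646) = 4544 - 1*(-4908583/2646) = 4544 + 4908583/2646 = 16932007/2646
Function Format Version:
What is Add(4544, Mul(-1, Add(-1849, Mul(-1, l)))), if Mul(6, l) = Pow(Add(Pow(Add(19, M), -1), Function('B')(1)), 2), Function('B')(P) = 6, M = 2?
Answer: Rational(16932007, 2646) ≈ 6399.1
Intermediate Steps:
l = Rational(16129, 2646) (l = Mul(Rational(1, 6), Pow(Add(Pow(Add(19, 2), -1), 6), 2)) = Mul(Rational(1, 6), Pow(Add(Pow(21, -1), 6), 2)) = Mul(Rational(1, 6), Pow(Add(Rational(1, 21), 6), 2)) = Mul(Rational(1, 6), Pow(Rational(127, 21), 2)) = Mul(Rational(1, 6), Rational(16129, 441)) = Rational(16129, 2646) ≈ 6.0956)
Add(4544, Mul(-1, Add(-1849, Mul(-1, l)))) = Add(4544, Mul(-1, Add(-1849, Mul(-1, Rational(16129, 2646))))) = Add(4544, Mul(-1, Add(-1849, Rational(-16129, 2646)))) = Add(4544, Mul(-1, Rational(-4908583, 2646))) = Add(4544, Rational(4908583, 2646)) = Rational(16932007, 2646)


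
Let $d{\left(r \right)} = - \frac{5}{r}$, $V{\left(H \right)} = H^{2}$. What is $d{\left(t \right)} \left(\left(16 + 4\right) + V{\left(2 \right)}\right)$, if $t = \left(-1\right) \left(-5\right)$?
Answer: $-24$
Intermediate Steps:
$t = 5$
$d{\left(t \right)} \left(\left(16 + 4\right) + V{\left(2 \right)}\right) = - \frac{5}{5} \left(\left(16 + 4\right) + 2^{2}\right) = \left(-5\right) \frac{1}{5} \left(20 + 4\right) = \left(-1\right) 24 = -24$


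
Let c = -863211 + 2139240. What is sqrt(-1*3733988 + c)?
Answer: I*sqrt(2457959) ≈ 1567.8*I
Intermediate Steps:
c = 1276029
sqrt(-1*3733988 + c) = sqrt(-1*3733988 + 1276029) = sqrt(-3733988 + 1276029) = sqrt(-2457959) = I*sqrt(2457959)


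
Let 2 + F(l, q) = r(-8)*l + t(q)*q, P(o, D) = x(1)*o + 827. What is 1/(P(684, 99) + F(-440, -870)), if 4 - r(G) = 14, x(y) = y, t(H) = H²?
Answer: -1/658497091 ≈ -1.5186e-9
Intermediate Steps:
r(G) = -10 (r(G) = 4 - 1*14 = 4 - 14 = -10)
P(o, D) = 827 + o (P(o, D) = 1*o + 827 = o + 827 = 827 + o)
F(l, q) = -2 + q³ - 10*l (F(l, q) = -2 + (-10*l + q²*q) = -2 + (-10*l + q³) = -2 + (q³ - 10*l) = -2 + q³ - 10*l)
1/(P(684, 99) + F(-440, -870)) = 1/((827 + 684) + (-2 + (-870)³ - 10*(-440))) = 1/(1511 + (-2 - 658503000 + 4400)) = 1/(1511 - 658498602) = 1/(-658497091) = -1/658497091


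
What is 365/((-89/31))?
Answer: -11315/89 ≈ -127.13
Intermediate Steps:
365/((-89/31)) = 365/((-89*1/31)) = 365/(-89/31) = 365*(-31/89) = -11315/89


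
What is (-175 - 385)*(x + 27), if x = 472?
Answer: -279440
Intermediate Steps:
(-175 - 385)*(x + 27) = (-175 - 385)*(472 + 27) = -560*499 = -279440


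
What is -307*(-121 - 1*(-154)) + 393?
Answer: -9738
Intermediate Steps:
-307*(-121 - 1*(-154)) + 393 = -307*(-121 + 154) + 393 = -307*33 + 393 = -10131 + 393 = -9738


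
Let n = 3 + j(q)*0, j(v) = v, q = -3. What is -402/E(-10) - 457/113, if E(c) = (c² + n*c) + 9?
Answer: -81529/8927 ≈ -9.1329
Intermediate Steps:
n = 3 (n = 3 - 3*0 = 3 + 0 = 3)
E(c) = 9 + c² + 3*c (E(c) = (c² + 3*c) + 9 = 9 + c² + 3*c)
-402/E(-10) - 457/113 = -402/(9 + (-10)² + 3*(-10)) - 457/113 = -402/(9 + 100 - 30) - 457*1/113 = -402/79 - 457/113 = -81529/8927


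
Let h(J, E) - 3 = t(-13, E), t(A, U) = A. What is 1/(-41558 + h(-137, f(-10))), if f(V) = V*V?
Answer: -1/41568 ≈ -2.4057e-5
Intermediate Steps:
f(V) = V²
h(J, E) = -10 (h(J, E) = 3 - 13 = -10)
1/(-41558 + h(-137, f(-10))) = 1/(-41558 - 10) = 1/(-41568) = -1/41568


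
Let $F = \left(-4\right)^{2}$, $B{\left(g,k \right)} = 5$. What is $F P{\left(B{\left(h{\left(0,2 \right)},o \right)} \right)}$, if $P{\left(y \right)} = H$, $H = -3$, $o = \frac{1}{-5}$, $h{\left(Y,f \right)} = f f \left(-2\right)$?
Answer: $-48$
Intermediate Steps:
$h{\left(Y,f \right)} = - 2 f^{2}$ ($h{\left(Y,f \right)} = f^{2} \left(-2\right) = - 2 f^{2}$)
$o = - \frac{1}{5} \approx -0.2$
$F = 16$
$P{\left(y \right)} = -3$
$F P{\left(B{\left(h{\left(0,2 \right)},o \right)} \right)} = 16 \left(-3\right) = -48$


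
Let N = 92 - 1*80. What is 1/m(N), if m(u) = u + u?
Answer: 1/24 ≈ 0.041667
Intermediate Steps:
N = 12 (N = 92 - 80 = 12)
m(u) = 2*u
1/m(N) = 1/(2*12) = 1/24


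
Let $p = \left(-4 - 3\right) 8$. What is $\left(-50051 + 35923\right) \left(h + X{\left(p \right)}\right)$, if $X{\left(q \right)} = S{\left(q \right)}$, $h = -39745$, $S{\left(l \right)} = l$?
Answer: $562308528$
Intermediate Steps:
$p = -56$ ($p = \left(-7\right) 8 = -56$)
$X{\left(q \right)} = q$
$\left(-50051 + 35923\right) \left(h + X{\left(p \right)}\right) = \left(-50051 + 35923\right) \left(-39745 - 56\right) = \left(-14128\right) \left(-39801\right) = 562308528$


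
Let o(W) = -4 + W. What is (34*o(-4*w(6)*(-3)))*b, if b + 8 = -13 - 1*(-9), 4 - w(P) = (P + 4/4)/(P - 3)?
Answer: -6528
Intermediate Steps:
w(P) = 4 - (1 + P)/(-3 + P) (w(P) = 4 - (P + 4/4)/(P - 3) = 4 - (P + 4*(1/4))/(-3 + P) = 4 - (P + 1)/(-3 + P) = 4 - (1 + P)/(-3 + P))
b = -12 (b = -8 + (-13 - 1*(-9)) = -8 + (-13 + 9) = -8 - 4 = -12)
(34*o(-4*w(6)*(-3)))*b = (34*(-4 - 4*(-13 + 3*6)/(-3 + 6)*(-3)))*(-12) = (34*(-4 - 4*(-13 + 18)/3*(-3)))*(-12) = (34*(-4 - 4*5/3*(-3)))*(-12) = (34*(-4 - 20/3*(-3)))*(-12) = (34*(-4 + 20))*(-12) = (34*16)*(-12) = 544*(-12) = -6528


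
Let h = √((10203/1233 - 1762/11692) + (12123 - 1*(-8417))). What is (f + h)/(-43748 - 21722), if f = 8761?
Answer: -8761/65470 - √118624241548374870/157305161820 ≈ -0.13601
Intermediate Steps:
h = √118624241548374870/2402706 (h = √((10203*(1/1233) - 1762*1/11692) + (12123 + 8417)) = √((3401/411 - 881/5846) + 20540) = √(19520155/2402706 + 20540) = √(49371101395/2402706) = √118624241548374870/2402706 ≈ 143.35)
(f + h)/(-43748 - 21722) = (8761 + √118624241548374870/2402706)/(-43748 - 21722) = (8761 + √118624241548374870/2402706)/(-65470) = (8761 + √118624241548374870/2402706)*(-1/65470) = -8761/65470 - √118624241548374870/157305161820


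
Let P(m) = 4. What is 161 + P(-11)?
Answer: 165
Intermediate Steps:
161 + P(-11) = 161 + 4 = 165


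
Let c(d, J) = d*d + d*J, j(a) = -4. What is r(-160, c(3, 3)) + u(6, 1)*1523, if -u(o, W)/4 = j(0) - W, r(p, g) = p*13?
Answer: 28380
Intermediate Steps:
c(d, J) = d**2 + J*d
r(p, g) = 13*p
u(o, W) = 16 + 4*W (u(o, W) = -4*(-4 - W) = 16 + 4*W)
r(-160, c(3, 3)) + u(6, 1)*1523 = 13*(-160) + (16 + 4*1)*1523 = -2080 + (16 + 4)*1523 = -2080 + 20*1523 = -2080 + 30460 = 28380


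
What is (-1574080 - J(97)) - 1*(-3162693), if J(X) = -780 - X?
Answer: 1589490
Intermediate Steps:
(-1574080 - J(97)) - 1*(-3162693) = (-1574080 - (-780 - 1*97)) - 1*(-3162693) = (-1574080 - (-780 - 97)) + 3162693 = (-1574080 - 1*(-877)) + 3162693 = (-1574080 + 877) + 3162693 = -1573203 + 3162693 = 1589490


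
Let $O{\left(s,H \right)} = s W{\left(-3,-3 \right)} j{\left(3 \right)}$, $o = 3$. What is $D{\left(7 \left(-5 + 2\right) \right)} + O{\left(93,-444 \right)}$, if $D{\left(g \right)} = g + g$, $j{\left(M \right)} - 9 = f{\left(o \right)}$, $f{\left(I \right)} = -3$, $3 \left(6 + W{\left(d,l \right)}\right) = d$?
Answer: $-3948$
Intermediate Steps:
$W{\left(d,l \right)} = -6 + \frac{d}{3}$
$j{\left(M \right)} = 6$ ($j{\left(M \right)} = 9 - 3 = 6$)
$O{\left(s,H \right)} = - 42 s$ ($O{\left(s,H \right)} = s \left(-6 + \frac{1}{3} \left(-3\right)\right) 6 = s \left(-6 - 1\right) 6 = s \left(-7\right) 6 = - 7 s 6 = - 42 s$)
$D{\left(g \right)} = 2 g$
$D{\left(7 \left(-5 + 2\right) \right)} + O{\left(93,-444 \right)} = 2 \cdot 7 \left(-5 + 2\right) - 3906 = 2 \cdot 7 \left(-3\right) - 3906 = 2 \left(-21\right) - 3906 = -42 - 3906 = -3948$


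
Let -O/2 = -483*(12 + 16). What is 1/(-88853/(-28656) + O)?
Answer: 28656/775176341 ≈ 3.6967e-5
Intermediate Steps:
O = 27048 (O = -(-966)*(12 + 16) = -(-966)*28 = -2*(-13524) = 27048)
1/(-88853/(-28656) + O) = 1/(-88853/(-28656) + 27048) = 1/(-88853*(-1/28656) + 27048) = 1/(88853/28656 + 27048) = 1/(775176341/28656) = 28656/775176341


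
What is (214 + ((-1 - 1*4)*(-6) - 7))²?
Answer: 56169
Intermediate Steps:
(214 + ((-1 - 1*4)*(-6) - 7))² = (214 + ((-1 - 4)*(-6) - 7))² = (214 + (-5*(-6) - 7))² = (214 + (30 - 7))² = (214 + 23)² = 237² = 56169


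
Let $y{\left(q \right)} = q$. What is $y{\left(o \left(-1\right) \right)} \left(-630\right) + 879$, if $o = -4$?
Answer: $-1641$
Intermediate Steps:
$y{\left(o \left(-1\right) \right)} \left(-630\right) + 879 = \left(-4\right) \left(-1\right) \left(-630\right) + 879 = 4 \left(-630\right) + 879 = -2520 + 879 = -1641$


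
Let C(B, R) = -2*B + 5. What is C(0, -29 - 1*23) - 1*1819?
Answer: -1814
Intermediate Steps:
C(B, R) = 5 - 2*B
C(0, -29 - 1*23) - 1*1819 = (5 - 2*0) - 1*1819 = (5 + 0) - 1819 = 5 - 1819 = -1814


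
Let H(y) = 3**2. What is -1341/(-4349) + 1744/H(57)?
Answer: 7596725/39141 ≈ 194.09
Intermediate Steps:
H(y) = 9
-1341/(-4349) + 1744/H(57) = -1341/(-4349) + 1744/9 = -1341*(-1/4349) + 1744*(1/9) = 1341/4349 + 1744/9 = 7596725/39141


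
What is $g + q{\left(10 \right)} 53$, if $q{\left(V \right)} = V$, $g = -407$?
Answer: $123$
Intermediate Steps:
$g + q{\left(10 \right)} 53 = -407 + 10 \cdot 53 = -407 + 530 = 123$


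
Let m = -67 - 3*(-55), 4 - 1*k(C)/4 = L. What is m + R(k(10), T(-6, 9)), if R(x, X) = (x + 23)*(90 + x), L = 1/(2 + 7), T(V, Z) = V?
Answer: 337588/81 ≈ 4167.8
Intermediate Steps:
L = ⅑ (L = 1/9 = ⅑ ≈ 0.11111)
k(C) = 140/9 (k(C) = 16 - 4*⅑ = 16 - 4/9 = 140/9)
m = 98 (m = -67 + 165 = 98)
R(x, X) = (23 + x)*(90 + x)
m + R(k(10), T(-6, 9)) = 98 + (2070 + (140/9)² + 113*(140/9)) = 98 + (2070 + 19600/81 + 15820/9) = 98 + 329650/81 = 337588/81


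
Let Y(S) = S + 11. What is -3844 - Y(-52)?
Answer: -3803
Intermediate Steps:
Y(S) = 11 + S
-3844 - Y(-52) = -3844 - (11 - 52) = -3844 - 1*(-41) = -3844 + 41 = -3803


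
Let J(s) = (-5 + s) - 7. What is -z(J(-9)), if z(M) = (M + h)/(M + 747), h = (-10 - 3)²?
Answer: -74/363 ≈ -0.20386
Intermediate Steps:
J(s) = -12 + s
h = 169 (h = (-13)² = 169)
z(M) = (169 + M)/(747 + M) (z(M) = (M + 169)/(M + 747) = (169 + M)/(747 + M))
-z(J(-9)) = -(169 + (-12 - 9))/(747 + (-12 - 9)) = -(169 - 21)/(747 - 21) = -148/726 = -1*74/363 = -74/363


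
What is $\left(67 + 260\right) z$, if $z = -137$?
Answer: $-44799$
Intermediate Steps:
$\left(67 + 260\right) z = \left(67 + 260\right) \left(-137\right) = 327 \left(-137\right) = -44799$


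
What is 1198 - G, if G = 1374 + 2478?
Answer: -2654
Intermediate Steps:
G = 3852
1198 - G = 1198 - 1*3852 = 1198 - 3852 = -2654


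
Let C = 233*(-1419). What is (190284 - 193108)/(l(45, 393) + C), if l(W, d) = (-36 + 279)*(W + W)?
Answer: 2824/308757 ≈ 0.0091463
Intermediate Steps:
l(W, d) = 486*W (l(W, d) = 243*(2*W) = 486*W)
C = -330627
(190284 - 193108)/(l(45, 393) + C) = (190284 - 193108)/(486*45 - 330627) = -2824/(21870 - 330627) = -2824/(-308757) = -2824*(-1/308757) = 2824/308757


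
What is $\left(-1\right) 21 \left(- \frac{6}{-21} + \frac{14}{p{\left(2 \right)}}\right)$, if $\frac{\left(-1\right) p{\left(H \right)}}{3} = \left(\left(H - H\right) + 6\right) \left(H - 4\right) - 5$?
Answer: $- \frac{200}{17} \approx -11.765$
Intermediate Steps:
$p{\left(H \right)} = 87 - 18 H$ ($p{\left(H \right)} = - 3 \left(\left(\left(H - H\right) + 6\right) \left(H - 4\right) - 5\right) = - 3 \left(\left(0 + 6\right) \left(-4 + H\right) - 5\right) = - 3 \left(6 \left(-4 + H\right) - 5\right) = - 3 \left(\left(-24 + 6 H\right) - 5\right) = - 3 \left(-29 + 6 H\right) = 87 - 18 H$)
$\left(-1\right) 21 \left(- \frac{6}{-21} + \frac{14}{p{\left(2 \right)}}\right) = \left(-1\right) 21 \left(- \frac{6}{-21} + \frac{14}{87 - 36}\right) = - 21 \left(\left(-6\right) \left(- \frac{1}{21}\right) + \frac{14}{87 - 36}\right) = - 21 \left(\frac{2}{7} + \frac{14}{51}\right) = \left(-21\right) \frac{200}{357} = - \frac{200}{17}$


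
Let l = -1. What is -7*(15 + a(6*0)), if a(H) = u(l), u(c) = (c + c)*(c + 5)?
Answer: -49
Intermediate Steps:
u(c) = 2*c*(5 + c) (u(c) = (2*c)*(5 + c) = 2*c*(5 + c))
a(H) = -8 (a(H) = 2*(-1)*(5 - 1) = 2*(-1)*4 = -8)
-7*(15 + a(6*0)) = -7*(15 - 8) = -7*7 = -49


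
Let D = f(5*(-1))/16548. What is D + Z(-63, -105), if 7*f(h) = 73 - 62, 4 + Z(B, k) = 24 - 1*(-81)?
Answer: 11699447/115836 ≈ 101.00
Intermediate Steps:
Z(B, k) = 101 (Z(B, k) = -4 + (24 - 1*(-81)) = -4 + (24 + 81) = -4 + 105 = 101)
f(h) = 11/7 (f(h) = (73 - 62)/7 = (1/7)*11 = 11/7)
D = 11/115836 (D = (11/7)/16548 = (11/7)*(1/16548) = 11/115836 ≈ 9.4962e-5)
D + Z(-63, -105) = 11/115836 + 101 = 11699447/115836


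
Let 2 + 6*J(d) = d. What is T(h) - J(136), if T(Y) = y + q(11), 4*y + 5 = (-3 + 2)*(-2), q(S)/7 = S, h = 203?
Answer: 647/12 ≈ 53.917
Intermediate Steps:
q(S) = 7*S
y = -¾ (y = -5/4 + ((-3 + 2)*(-2))/4 = -5/4 + (-1*(-2))/4 = -5/4 + (¼)*2 = -5/4 + ½ = -¾ ≈ -0.75000)
T(Y) = 305/4 (T(Y) = -¾ + 7*11 = -¾ + 77 = 305/4)
J(d) = -⅓ + d/6
T(h) - J(136) = 305/4 - (-⅓ + (⅙)*136) = 305/4 - (-⅓ + 68/3) = 305/4 - 1*67/3 = 305/4 - 67/3 = 647/12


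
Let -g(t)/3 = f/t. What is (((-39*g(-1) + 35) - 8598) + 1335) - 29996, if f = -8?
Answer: -36288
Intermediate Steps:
g(t) = 24/t (g(t) = -(-24)/t = 24/t)
(((-39*g(-1) + 35) - 8598) + 1335) - 29996 = (((-936/(-1) + 35) - 8598) + 1335) - 29996 = (((-936*(-1) + 35) - 8598) + 1335) - 29996 = (((-39*(-24) + 35) - 8598) + 1335) - 29996 = (((936 + 35) - 8598) + 1335) - 29996 = ((971 - 8598) + 1335) - 29996 = (-7627 + 1335) - 29996 = -6292 - 29996 = -36288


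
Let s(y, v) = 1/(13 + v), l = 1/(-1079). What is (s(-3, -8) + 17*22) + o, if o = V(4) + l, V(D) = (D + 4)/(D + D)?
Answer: 2024199/5395 ≈ 375.20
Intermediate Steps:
V(D) = (4 + D)/(2*D) (V(D) = (4 + D)/((2*D)) = (4 + D)*(1/(2*D)) = (4 + D)/(2*D))
l = -1/1079 ≈ -0.00092678
o = 1078/1079 (o = (1/2)*(4 + 4)/4 - 1/1079 = (1/2)*(1/4)*8 - 1/1079 = 1 - 1/1079 = 1078/1079 ≈ 0.99907)
(s(-3, -8) + 17*22) + o = (1/(13 - 8) + 17*22) + 1078/1079 = (1/5 + 374) + 1078/1079 = 1871/5 + 1078/1079 = 2024199/5395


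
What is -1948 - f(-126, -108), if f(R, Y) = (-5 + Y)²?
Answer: -14717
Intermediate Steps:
-1948 - f(-126, -108) = -1948 - (-5 - 108)² = -1948 - 1*(-113)² = -1948 - 1*12769 = -1948 - 12769 = -14717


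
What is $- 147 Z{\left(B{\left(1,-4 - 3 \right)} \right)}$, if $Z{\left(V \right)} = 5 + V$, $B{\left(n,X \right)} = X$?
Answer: $294$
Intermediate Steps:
$- 147 Z{\left(B{\left(1,-4 - 3 \right)} \right)} = - 147 \left(5 - 7\right) = \left(-147\right) \left(-2\right) = 294$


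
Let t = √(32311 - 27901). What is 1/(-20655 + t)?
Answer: -459/9480547 - 7*√10/142208205 ≈ -4.8571e-5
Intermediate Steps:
t = 21*√10 (t = √4410 = 21*√10 ≈ 66.408)
1/(-20655 + t) = 1/(-20655 + 21*√10)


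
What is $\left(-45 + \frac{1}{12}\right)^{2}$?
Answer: $\frac{290521}{144} \approx 2017.5$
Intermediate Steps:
$\left(-45 + \frac{1}{12}\right)^{2} = \left(- \frac{539}{12}\right)^{2} = \frac{290521}{144}$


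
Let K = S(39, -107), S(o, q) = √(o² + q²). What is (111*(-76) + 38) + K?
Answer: -8398 + √12970 ≈ -8284.1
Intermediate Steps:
K = √12970 (K = √(39² + (-107)²) = √(1521 + 11449) = √12970 ≈ 113.89)
(111*(-76) + 38) + K = (111*(-76) + 38) + √12970 = (-8436 + 38) + √12970 = -8398 + √12970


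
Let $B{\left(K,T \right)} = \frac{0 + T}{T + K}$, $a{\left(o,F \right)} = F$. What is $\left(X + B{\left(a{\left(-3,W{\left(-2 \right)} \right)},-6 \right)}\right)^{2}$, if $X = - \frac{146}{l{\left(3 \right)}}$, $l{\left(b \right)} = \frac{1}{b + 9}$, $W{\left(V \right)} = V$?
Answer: $\frac{49070025}{16} \approx 3.0669 \cdot 10^{6}$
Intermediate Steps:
$l{\left(b \right)} = \frac{1}{9 + b}$
$B{\left(K,T \right)} = \frac{T}{K + T}$
$X = -1752$ ($X = - \frac{146}{\frac{1}{9 + 3}} = - \frac{146}{\frac{1}{12}} = - 146 \frac{1}{\frac{1}{12}} = \left(-146\right) 12 = -1752$)
$\left(X + B{\left(a{\left(-3,W{\left(-2 \right)} \right)},-6 \right)}\right)^{2} = \left(-1752 - \frac{6}{-2 - 6}\right)^{2} = \left(-1752 - \frac{6}{-8}\right)^{2} = \left(-1752 - - \frac{3}{4}\right)^{2} = \left(-1752 + \frac{3}{4}\right)^{2} = \left(- \frac{7005}{4}\right)^{2} = \frac{49070025}{16}$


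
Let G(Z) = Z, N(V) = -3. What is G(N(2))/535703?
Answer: -3/535703 ≈ -5.6001e-6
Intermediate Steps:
G(N(2))/535703 = -3/535703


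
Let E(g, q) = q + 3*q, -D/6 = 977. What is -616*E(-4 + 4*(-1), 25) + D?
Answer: -67462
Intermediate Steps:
D = -5862 (D = -6*977 = -5862)
E(g, q) = 4*q
-616*E(-4 + 4*(-1), 25) + D = -2464*25 - 5862 = -616*100 - 5862 = -61600 - 5862 = -67462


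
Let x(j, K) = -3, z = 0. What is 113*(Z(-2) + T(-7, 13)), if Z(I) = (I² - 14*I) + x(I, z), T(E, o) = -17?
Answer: 1356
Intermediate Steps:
Z(I) = -3 + I² - 14*I (Z(I) = (I² - 14*I) - 3 = -3 + I² - 14*I)
113*(Z(-2) + T(-7, 13)) = 113*((-3 + (-2)² - 14*(-2)) - 17) = 113*((-3 + 4 + 28) - 17) = 113*(29 - 17) = 113*12 = 1356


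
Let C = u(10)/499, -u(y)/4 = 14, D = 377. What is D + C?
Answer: 188067/499 ≈ 376.89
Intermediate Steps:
u(y) = -56 (u(y) = -4*14 = -56)
C = -56/499 ≈ -0.11222
D + C = 377 - 56/499 = 188067/499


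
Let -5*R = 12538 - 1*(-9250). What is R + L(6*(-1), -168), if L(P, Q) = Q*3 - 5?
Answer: -24333/5 ≈ -4866.6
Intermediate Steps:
L(P, Q) = -5 + 3*Q (L(P, Q) = 3*Q - 5 = -5 + 3*Q)
R = -21788/5 (R = -(12538 - 1*(-9250))/5 = -(12538 + 9250)/5 = -1/5*21788 = -21788/5 ≈ -4357.6)
R + L(6*(-1), -168) = -21788/5 + (-5 + 3*(-168)) = -21788/5 + (-5 - 504) = -21788/5 - 509 = -24333/5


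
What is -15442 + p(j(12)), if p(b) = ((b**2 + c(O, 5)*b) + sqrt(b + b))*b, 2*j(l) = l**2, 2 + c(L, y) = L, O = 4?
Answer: 369038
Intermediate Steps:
c(L, y) = -2 + L
j(l) = l**2/2
p(b) = b*(b**2 + 2*b + sqrt(2)*sqrt(b)) (p(b) = ((b**2 + (-2 + 4)*b) + sqrt(b + b))*b = ((b**2 + 2*b) + sqrt(2*b))*b = ((b**2 + 2*b) + sqrt(2)*sqrt(b))*b = (b**2 + 2*b + sqrt(2)*sqrt(b))*b = b*(b**2 + 2*b + sqrt(2)*sqrt(b)))
-15442 + p(j(12)) = -15442 + (((1/2)*12**2)**3 + 2*((1/2)*12**2)**2 + sqrt(2)*((1/2)*12**2)**(3/2)) = -15442 + (((1/2)*144)**3 + 2*((1/2)*144)**2 + sqrt(2)*((1/2)*144)**(3/2)) = -15442 + (72**3 + 2*72**2 + sqrt(2)*72**(3/2)) = -15442 + (373248 + 2*5184 + sqrt(2)*(432*sqrt(2))) = -15442 + (373248 + 10368 + 864) = -15442 + 384480 = 369038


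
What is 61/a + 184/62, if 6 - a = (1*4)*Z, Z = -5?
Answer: 4283/806 ≈ 5.3139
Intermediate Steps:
a = 26 (a = 6 - 1*4*(-5) = 6 - 4*(-5) = 6 - 1*(-20) = 6 + 20 = 26)
61/a + 184/62 = 61/26 + 184/62 = 61*(1/26) + 184*(1/62) = 61/26 + 92/31 = 4283/806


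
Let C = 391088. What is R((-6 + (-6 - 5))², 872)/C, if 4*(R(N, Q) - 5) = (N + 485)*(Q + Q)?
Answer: 337469/391088 ≈ 0.86290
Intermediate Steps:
R(N, Q) = 5 + Q*(485 + N)/2 (R(N, Q) = 5 + ((N + 485)*(Q + Q))/4 = 5 + ((485 + N)*(2*Q))/4 = 5 + (2*Q*(485 + N))/4 = 5 + Q*(485 + N)/2)
R((-6 + (-6 - 5))², 872)/C = (5 + (485/2)*872 + (½)*(-6 + (-6 - 5))²*872)/391088 = (5 + 211460 + (½)*(-6 - 11)²*872)*(1/391088) = (5 + 211460 + (½)*(-17)²*872)*(1/391088) = (5 + 211460 + (½)*289*872)*(1/391088) = (5 + 211460 + 126004)*(1/391088) = 337469*(1/391088) = 337469/391088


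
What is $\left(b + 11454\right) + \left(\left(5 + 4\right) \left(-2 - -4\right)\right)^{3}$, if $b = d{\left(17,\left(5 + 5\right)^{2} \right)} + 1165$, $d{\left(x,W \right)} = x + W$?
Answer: $18568$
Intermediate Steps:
$d{\left(x,W \right)} = W + x$
$b = 1282$ ($b = \left(\left(5 + 5\right)^{2} + 17\right) + 1165 = \left(10^{2} + 17\right) + 1165 = \left(100 + 17\right) + 1165 = 117 + 1165 = 1282$)
$\left(b + 11454\right) + \left(\left(5 + 4\right) \left(-2 - -4\right)\right)^{3} = \left(1282 + 11454\right) + \left(\left(5 + 4\right) \left(-2 - -4\right)\right)^{3} = 12736 + \left(9 \left(-2 + 4\right)\right)^{3} = 12736 + \left(9 \cdot 2\right)^{3} = 12736 + 18^{3} = 12736 + 5832 = 18568$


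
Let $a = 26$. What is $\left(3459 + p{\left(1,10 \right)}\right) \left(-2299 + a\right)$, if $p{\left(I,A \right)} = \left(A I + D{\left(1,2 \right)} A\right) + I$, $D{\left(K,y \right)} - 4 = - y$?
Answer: $-7932770$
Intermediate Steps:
$D{\left(K,y \right)} = 4 - y$
$p{\left(I,A \right)} = I + 2 A + A I$ ($p{\left(I,A \right)} = \left(A I + \left(4 - 2\right) A\right) + I = \left(A I + 2 A\right) + I = \left(2 A + A I\right) + I = I + 2 A + A I$)
$\left(3459 + p{\left(1,10 \right)}\right) \left(-2299 + a\right) = \left(3459 + \left(1 + 2 \cdot 10 + 10 \cdot 1\right)\right) \left(-2299 + 26\right) = \left(3459 + \left(1 + 20 + 10\right)\right) \left(-2273\right) = \left(3459 + 31\right) \left(-2273\right) = 3490 \left(-2273\right) = -7932770$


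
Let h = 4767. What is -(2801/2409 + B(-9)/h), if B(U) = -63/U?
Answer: -212210/182281 ≈ -1.1642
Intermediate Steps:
-(2801/2409 + B(-9)/h) = -(2801/2409 - 63/(-9)/4767) = -(2801*(1/2409) - 63*(-⅑)*(1/4767)) = -(2801/2409 + 7*(1/4767)) = -(2801/2409 + 1/681) = -1*212210/182281 = -212210/182281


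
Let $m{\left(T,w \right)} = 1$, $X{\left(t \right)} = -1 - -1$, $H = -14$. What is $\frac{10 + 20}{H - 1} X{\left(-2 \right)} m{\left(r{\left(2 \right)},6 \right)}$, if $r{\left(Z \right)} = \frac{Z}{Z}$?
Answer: $0$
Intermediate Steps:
$r{\left(Z \right)} = 1$
$X{\left(t \right)} = 0$ ($X{\left(t \right)} = -1 + 1 = 0$)
$\frac{10 + 20}{H - 1} X{\left(-2 \right)} m{\left(r{\left(2 \right)},6 \right)} = \frac{10 + 20}{-14 - 1} \cdot 0 \cdot 1 = \frac{30}{-15} \cdot 0 \cdot 1 = 30 \left(- \frac{1}{15}\right) 0 \cdot 1 = \left(-2\right) 0 \cdot 1 = 0 \cdot 1 = 0$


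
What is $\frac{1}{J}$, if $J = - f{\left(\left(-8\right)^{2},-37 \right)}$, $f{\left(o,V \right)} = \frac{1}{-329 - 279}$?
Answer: $608$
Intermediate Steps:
$f{\left(o,V \right)} = - \frac{1}{608}$ ($f{\left(o,V \right)} = \frac{1}{-608} = - \frac{1}{608}$)
$J = \frac{1}{608}$ ($J = \left(-1\right) \left(- \frac{1}{608}\right) = \frac{1}{608} \approx 0.0016447$)
$\frac{1}{J} = \frac{1}{\frac{1}{608}} = 608$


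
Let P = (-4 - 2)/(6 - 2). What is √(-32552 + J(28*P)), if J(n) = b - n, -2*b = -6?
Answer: I*√32507 ≈ 180.3*I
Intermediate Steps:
b = 3 (b = -½*(-6) = 3)
P = -3/2 (P = -6/4 = -6*¼ = -3/2 ≈ -1.5000)
J(n) = 3 - n
√(-32552 + J(28*P)) = √(-32552 + (3 - 28*(-3)/2)) = √(-32552 + (3 - 1*(-42))) = √(-32552 + (3 + 42)) = √(-32552 + 45) = √(-32507) = I*√32507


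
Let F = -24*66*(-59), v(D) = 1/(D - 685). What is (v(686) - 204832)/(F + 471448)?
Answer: -204831/564904 ≈ -0.36259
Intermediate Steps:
v(D) = 1/(-685 + D)
F = 93456 (F = -1584*(-59) = 93456)
(v(686) - 204832)/(F + 471448) = (1/(-685 + 686) - 204832)/(93456 + 471448) = (1/1 - 204832)/564904 = (1 - 204832)*(1/564904) = -204831*1/564904 = -204831/564904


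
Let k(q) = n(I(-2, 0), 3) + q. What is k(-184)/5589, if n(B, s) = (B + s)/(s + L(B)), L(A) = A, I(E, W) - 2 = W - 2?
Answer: -61/1863 ≈ -0.032743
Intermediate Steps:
I(E, W) = W (I(E, W) = 2 + (W - 2) = 2 + (-2 + W) = W)
n(B, s) = 1 (n(B, s) = (B + s)/(s + B) = (B + s)/(B + s) = 1)
k(q) = 1 + q
k(-184)/5589 = (1 - 184)/5589 = -183*1/5589 = -61/1863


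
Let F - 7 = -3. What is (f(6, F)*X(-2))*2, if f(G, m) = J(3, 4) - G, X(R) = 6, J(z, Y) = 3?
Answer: -36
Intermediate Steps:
F = 4 (F = 7 - 3 = 4)
f(G, m) = 3 - G
(f(6, F)*X(-2))*2 = ((3 - 1*6)*6)*2 = ((3 - 6)*6)*2 = -3*6*2 = -18*2 = -36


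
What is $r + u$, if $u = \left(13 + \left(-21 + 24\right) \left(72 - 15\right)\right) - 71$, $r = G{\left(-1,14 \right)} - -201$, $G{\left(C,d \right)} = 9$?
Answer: $323$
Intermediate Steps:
$r = 210$ ($r = 9 - -201 = 9 + 201 = 210$)
$u = 113$ ($u = \left(13 + 3 \cdot 57\right) - 71 = \left(13 + 171\right) - 71 = 184 - 71 = 113$)
$r + u = 210 + 113 = 323$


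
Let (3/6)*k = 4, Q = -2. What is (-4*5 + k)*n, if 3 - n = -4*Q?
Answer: 60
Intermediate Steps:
n = -5 (n = 3 - (-4)*(-2) = 3 - 1*8 = 3 - 8 = -5)
k = 8 (k = 2*4 = 8)
(-4*5 + k)*n = (-4*5 + 8)*(-5) = (-20 + 8)*(-5) = -12*(-5) = 60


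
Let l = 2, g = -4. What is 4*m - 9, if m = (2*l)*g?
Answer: -73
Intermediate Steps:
m = -16 (m = (2*2)*(-4) = 4*(-4) = -16)
4*m - 9 = 4*(-16) - 9 = -64 - 9 = -73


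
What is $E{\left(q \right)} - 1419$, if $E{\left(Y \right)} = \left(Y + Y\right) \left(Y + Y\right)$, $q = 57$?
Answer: $11577$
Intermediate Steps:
$E{\left(Y \right)} = 4 Y^{2}$ ($E{\left(Y \right)} = 2 Y 2 Y = 4 Y^{2}$)
$E{\left(q \right)} - 1419 = 4 \cdot 57^{2} - 1419 = 4 \cdot 3249 - 1419 = 12996 - 1419 = 11577$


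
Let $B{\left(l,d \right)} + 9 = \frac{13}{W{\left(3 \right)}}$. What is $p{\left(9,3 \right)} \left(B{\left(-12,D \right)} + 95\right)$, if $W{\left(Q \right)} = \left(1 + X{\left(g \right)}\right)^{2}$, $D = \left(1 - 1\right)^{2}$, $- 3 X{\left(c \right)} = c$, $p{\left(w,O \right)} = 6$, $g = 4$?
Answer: $1218$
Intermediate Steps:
$X{\left(c \right)} = - \frac{c}{3}$
$D = 0$ ($D = 0^{2} = 0$)
$W{\left(Q \right)} = \frac{1}{9}$ ($W{\left(Q \right)} = \left(1 - \frac{4}{3}\right)^{2} = \left(- \frac{1}{3}\right)^{2} = \frac{1}{9}$)
$B{\left(l,d \right)} = 108$ ($B{\left(l,d \right)} = -9 + 13 \frac{1}{\frac{1}{9}} = -9 + 13 \cdot 9 = -9 + 117 = 108$)
$p{\left(9,3 \right)} \left(B{\left(-12,D \right)} + 95\right) = 6 \left(108 + 95\right) = 6 \cdot 203 = 1218$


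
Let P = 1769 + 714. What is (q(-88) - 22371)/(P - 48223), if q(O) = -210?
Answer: 22581/45740 ≈ 0.49368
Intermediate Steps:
P = 2483
(q(-88) - 22371)/(P - 48223) = (-210 - 22371)/(2483 - 48223) = -22581/(-45740) = -22581*(-1/45740) = 22581/45740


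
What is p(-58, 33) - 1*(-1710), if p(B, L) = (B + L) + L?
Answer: 1718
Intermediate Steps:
p(B, L) = B + 2*L
p(-58, 33) - 1*(-1710) = (-58 + 2*33) - 1*(-1710) = (-58 + 66) + 1710 = 8 + 1710 = 1718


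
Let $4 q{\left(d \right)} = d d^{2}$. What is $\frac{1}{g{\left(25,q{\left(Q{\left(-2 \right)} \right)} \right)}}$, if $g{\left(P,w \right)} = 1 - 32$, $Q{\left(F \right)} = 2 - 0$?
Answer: $- \frac{1}{31} \approx -0.032258$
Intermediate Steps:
$Q{\left(F \right)} = 2$ ($Q{\left(F \right)} = 2 + 0 = 2$)
$q{\left(d \right)} = \frac{d^{3}}{4}$ ($q{\left(d \right)} = \frac{d d^{2}}{4} = \frac{d^{3}}{4}$)
$g{\left(P,w \right)} = -31$ ($g{\left(P,w \right)} = 1 - 32 = -31$)
$\frac{1}{g{\left(25,q{\left(Q{\left(-2 \right)} \right)} \right)}} = \frac{1}{-31} = - \frac{1}{31}$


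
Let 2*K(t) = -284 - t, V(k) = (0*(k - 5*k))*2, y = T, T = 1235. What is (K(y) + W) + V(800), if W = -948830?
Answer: -1899179/2 ≈ -9.4959e+5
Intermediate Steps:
y = 1235
V(k) = 0 (V(k) = (0*(-4*k))*2 = 0*2 = 0)
K(t) = -142 - t/2 (K(t) = (-284 - t)/2 = -142 - t/2)
(K(y) + W) + V(800) = ((-142 - 1/2*1235) - 948830) + 0 = ((-142 - 1235/2) - 948830) + 0 = (-1519/2 - 948830) + 0 = -1899179/2 + 0 = -1899179/2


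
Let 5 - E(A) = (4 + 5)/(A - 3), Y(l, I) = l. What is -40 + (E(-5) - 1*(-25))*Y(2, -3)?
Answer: 89/4 ≈ 22.250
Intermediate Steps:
E(A) = 5 - 9/(-3 + A) (E(A) = 5 - (4 + 5)/(A - 3) = 5 - 9/(-3 + A))
-40 + (E(-5) - 1*(-25))*Y(2, -3) = -40 + ((-24 + 5*(-5))/(-3 - 5) - 1*(-25))*2 = -40 + ((-24 - 25)/(-8) + 25)*2 = -40 + (-⅛*(-49) + 25)*2 = -40 + (49/8 + 25)*2 = -40 + (249/8)*2 = -40 + 249/4 = 89/4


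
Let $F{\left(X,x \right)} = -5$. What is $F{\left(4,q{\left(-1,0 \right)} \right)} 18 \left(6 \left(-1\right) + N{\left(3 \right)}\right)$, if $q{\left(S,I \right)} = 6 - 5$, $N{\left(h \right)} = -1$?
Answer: $630$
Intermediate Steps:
$q{\left(S,I \right)} = 1$
$F{\left(4,q{\left(-1,0 \right)} \right)} 18 \left(6 \left(-1\right) + N{\left(3 \right)}\right) = \left(-5\right) 18 \left(6 \left(-1\right) - 1\right) = - 90 \left(-6 - 1\right) = \left(-90\right) \left(-7\right) = 630$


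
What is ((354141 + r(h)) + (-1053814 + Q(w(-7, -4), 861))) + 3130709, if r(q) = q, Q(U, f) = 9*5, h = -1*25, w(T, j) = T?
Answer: 2431056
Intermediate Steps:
h = -25
Q(U, f) = 45
((354141 + r(h)) + (-1053814 + Q(w(-7, -4), 861))) + 3130709 = ((354141 - 25) + (-1053814 + 45)) + 3130709 = (354116 - 1053769) + 3130709 = -699653 + 3130709 = 2431056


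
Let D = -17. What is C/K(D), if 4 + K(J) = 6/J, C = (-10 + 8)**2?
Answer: -34/37 ≈ -0.91892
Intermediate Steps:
C = 4 (C = (-2)**2 = 4)
K(J) = -4 + 6/J
C/K(D) = 4/(-4 + 6/(-17)) = 4/(-4 + 6*(-1/17)) = 4/(-4 - 6/17) = 4/(-74/17) = 4*(-17/74) = -34/37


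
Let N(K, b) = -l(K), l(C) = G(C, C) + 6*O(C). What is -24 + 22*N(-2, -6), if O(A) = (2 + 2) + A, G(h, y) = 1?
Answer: -310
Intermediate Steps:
O(A) = 4 + A
l(C) = 25 + 6*C (l(C) = 1 + 6*(4 + C) = 1 + (24 + 6*C) = 25 + 6*C)
N(K, b) = -25 - 6*K (N(K, b) = -(25 + 6*K) = -25 - 6*K)
-24 + 22*N(-2, -6) = -24 + 22*(-25 - 6*(-2)) = -24 + 22*(-25 + 12) = -24 + 22*(-13) = -24 - 286 = -310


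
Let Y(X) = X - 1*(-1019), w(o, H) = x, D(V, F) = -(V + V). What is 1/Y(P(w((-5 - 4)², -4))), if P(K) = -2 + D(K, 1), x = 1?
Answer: 1/1015 ≈ 0.00098522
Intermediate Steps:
D(V, F) = -2*V
w(o, H) = 1
P(K) = -2 - 2*K
Y(X) = 1019 + X (Y(X) = X + 1019 = 1019 + X)
1/Y(P(w((-5 - 4)², -4))) = 1/(1019 + (-2 - 2*1)) = 1/(1019 + (-2 - 2)) = 1/(1019 - 4) = 1/1015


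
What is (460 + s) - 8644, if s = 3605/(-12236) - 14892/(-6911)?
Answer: -98843750701/12080428 ≈ -8182.1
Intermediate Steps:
s = 22472051/12080428 (s = 3605*(-1/12236) - 14892*(-1/6911) = -515/1748 + 14892/6911 = 22472051/12080428 ≈ 1.8602)
(460 + s) - 8644 = (460 + 22472051/12080428) - 8644 = 5579468931/12080428 - 8644 = -98843750701/12080428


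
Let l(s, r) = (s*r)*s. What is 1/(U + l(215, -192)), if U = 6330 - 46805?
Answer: -1/8915675 ≈ -1.1216e-7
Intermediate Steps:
l(s, r) = r*s**2 (l(s, r) = (r*s)*s = r*s**2)
U = -40475
1/(U + l(215, -192)) = 1/(-40475 - 192*215**2) = 1/(-40475 - 192*46225) = 1/(-40475 - 8875200) = 1/(-8915675) = -1/8915675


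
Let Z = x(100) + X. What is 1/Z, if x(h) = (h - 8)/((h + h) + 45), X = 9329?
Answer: 245/2285697 ≈ 0.00010719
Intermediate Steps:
x(h) = (-8 + h)/(45 + 2*h) (x(h) = (-8 + h)/(2*h + 45) = (-8 + h)/(45 + 2*h))
Z = 2285697/245 (Z = (-8 + 100)/(45 + 2*100) + 9329 = 92/(45 + 200) + 9329 = 92/245 + 9329 = 2285697/245 ≈ 9329.4)
1/Z = 1/(2285697/245) = 245/2285697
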